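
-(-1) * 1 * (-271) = -271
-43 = -43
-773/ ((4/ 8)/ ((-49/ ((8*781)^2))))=0.00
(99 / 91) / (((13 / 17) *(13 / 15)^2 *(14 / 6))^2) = 0.61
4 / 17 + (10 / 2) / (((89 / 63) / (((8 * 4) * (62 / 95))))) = 2131628 / 28747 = 74.15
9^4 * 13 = 85293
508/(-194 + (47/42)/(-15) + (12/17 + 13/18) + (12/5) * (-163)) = -0.87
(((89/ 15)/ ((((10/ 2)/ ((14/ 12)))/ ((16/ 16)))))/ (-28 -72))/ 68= -623/ 3060000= -0.00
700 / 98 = 50 / 7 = 7.14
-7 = -7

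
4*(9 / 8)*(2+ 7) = 81 / 2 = 40.50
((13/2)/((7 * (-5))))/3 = -13/210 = -0.06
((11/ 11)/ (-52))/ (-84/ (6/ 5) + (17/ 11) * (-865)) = 11/ 804700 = 0.00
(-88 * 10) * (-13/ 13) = 880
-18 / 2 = -9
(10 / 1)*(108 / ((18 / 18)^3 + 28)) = 1080 / 29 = 37.24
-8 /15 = -0.53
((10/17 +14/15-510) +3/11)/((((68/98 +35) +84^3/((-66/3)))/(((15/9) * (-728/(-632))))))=6356380303/175285782783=0.04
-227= -227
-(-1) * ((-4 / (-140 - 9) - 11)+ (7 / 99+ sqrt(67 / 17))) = -160822 / 14751+ sqrt(1139) / 17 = -8.92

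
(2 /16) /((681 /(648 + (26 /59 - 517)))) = 2585 /107144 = 0.02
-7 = -7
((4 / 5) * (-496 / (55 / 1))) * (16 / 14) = -15872 / 1925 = -8.25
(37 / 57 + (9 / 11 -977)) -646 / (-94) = -28545452 / 29469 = -968.66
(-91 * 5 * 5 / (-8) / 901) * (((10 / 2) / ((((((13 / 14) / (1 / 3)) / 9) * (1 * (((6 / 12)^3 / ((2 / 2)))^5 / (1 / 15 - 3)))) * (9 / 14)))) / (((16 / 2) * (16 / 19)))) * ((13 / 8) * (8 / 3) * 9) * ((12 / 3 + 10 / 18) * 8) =-3912619110400 / 24327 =-160834427.20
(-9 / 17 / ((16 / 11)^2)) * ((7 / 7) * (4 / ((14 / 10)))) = -5445 / 7616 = -0.71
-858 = -858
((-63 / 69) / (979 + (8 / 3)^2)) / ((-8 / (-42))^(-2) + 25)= -3024 / 171669125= -0.00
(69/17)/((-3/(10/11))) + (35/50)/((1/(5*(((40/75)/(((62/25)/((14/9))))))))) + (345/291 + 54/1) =836948957/15182343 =55.13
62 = 62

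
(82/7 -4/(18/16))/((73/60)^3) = 4.53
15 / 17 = 0.88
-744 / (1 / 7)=-5208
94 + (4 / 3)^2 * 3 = 298 / 3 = 99.33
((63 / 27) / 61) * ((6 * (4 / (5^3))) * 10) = 112 / 1525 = 0.07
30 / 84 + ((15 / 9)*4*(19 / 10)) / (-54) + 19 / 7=3217 / 1134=2.84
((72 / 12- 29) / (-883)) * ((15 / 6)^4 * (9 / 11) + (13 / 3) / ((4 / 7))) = 480217 / 466224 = 1.03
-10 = -10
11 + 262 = 273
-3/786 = -1/262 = -0.00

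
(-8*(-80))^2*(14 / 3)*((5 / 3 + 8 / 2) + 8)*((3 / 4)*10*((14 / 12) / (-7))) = -293888000 / 9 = -32654222.22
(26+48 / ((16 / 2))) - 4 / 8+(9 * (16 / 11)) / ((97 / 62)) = 85077 / 2134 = 39.87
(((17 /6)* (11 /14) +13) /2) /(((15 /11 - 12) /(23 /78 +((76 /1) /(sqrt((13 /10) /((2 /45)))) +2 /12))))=-267311* sqrt(13) /95823 - 14069 /42588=-10.39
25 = 25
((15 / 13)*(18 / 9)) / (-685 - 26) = -10 / 3081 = -0.00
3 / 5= 0.60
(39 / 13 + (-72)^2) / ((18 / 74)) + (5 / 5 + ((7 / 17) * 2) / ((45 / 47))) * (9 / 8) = 43505909 / 2040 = 21326.43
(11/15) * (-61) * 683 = -458293/15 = -30552.87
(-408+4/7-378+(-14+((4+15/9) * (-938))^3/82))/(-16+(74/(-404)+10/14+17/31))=88866193195179776/724005675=122742398.66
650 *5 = 3250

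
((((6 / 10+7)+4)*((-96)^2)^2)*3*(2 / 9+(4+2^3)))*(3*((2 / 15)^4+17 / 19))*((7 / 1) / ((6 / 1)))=4031679209406464 / 35625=113169942720.18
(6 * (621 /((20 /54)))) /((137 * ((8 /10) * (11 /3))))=150903 /6028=25.03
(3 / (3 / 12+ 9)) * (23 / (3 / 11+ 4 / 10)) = 15180 / 1369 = 11.09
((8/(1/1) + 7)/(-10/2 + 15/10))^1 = -30/7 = -4.29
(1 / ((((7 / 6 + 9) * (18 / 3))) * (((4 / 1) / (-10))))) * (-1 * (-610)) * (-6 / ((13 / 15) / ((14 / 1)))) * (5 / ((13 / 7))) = 6523.67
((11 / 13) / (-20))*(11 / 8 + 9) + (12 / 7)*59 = 1466249 / 14560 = 100.70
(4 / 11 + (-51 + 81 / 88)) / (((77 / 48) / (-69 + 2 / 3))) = 256250 / 121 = 2117.77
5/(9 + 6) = 1/3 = 0.33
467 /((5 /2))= 934 /5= 186.80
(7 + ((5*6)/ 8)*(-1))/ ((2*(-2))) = -13/ 16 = -0.81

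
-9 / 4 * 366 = -1647 / 2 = -823.50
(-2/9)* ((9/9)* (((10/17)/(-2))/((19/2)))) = 20/2907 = 0.01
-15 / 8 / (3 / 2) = -5 / 4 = -1.25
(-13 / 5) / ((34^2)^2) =-13 / 6681680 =-0.00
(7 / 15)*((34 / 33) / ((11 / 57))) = 4522 / 1815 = 2.49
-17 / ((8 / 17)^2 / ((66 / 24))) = -54043 / 256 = -211.11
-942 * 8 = -7536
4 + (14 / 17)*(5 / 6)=239 / 51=4.69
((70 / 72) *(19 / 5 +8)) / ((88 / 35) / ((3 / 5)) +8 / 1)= 2891 / 3072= 0.94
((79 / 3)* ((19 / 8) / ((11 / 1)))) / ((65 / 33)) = 1501 / 520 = 2.89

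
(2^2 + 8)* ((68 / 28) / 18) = 34 / 21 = 1.62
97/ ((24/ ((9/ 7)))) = 291/ 56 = 5.20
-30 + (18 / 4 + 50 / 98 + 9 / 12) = -4751 / 196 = -24.24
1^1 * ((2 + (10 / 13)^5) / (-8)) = -421293 / 1485172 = -0.28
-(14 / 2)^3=-343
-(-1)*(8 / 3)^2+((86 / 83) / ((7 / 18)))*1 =51116 / 5229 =9.78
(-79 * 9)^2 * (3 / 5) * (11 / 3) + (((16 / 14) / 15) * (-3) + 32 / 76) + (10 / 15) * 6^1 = 739580011 / 665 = 1112150.39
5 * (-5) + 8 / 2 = -21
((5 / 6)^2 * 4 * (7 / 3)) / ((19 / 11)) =1925 / 513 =3.75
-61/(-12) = 61/12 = 5.08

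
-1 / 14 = -0.07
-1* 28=-28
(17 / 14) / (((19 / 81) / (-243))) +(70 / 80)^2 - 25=-10913835 / 8512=-1282.17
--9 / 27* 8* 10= 80 / 3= 26.67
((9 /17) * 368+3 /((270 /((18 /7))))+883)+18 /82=26299557 /24395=1078.07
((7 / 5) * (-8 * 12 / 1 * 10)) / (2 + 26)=-48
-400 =-400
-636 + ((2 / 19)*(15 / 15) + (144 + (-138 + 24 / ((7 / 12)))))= -78304 / 133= -588.75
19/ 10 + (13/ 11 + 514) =56879/ 110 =517.08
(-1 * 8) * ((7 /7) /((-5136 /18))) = 3 /107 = 0.03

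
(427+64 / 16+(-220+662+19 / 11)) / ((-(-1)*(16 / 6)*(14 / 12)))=281.16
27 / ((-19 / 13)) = -351 / 19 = -18.47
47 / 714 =0.07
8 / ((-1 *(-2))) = 4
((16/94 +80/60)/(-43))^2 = 0.00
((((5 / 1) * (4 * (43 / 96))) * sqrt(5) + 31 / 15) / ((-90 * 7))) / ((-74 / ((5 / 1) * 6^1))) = 31 / 23310 + 215 * sqrt(5) / 37296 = 0.01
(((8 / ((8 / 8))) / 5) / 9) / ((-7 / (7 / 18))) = -4 / 405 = -0.01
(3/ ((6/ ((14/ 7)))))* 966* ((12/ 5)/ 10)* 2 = 11592/ 25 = 463.68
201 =201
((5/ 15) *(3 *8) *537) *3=12888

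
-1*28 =-28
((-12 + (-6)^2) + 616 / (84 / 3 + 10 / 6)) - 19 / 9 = 34165 / 801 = 42.65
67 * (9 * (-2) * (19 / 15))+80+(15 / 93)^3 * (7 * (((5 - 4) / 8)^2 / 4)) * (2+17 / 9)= -1447.60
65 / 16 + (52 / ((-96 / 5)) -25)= -1135 / 48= -23.65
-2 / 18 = -0.11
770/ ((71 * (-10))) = -77/ 71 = -1.08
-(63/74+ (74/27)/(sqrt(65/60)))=-148*sqrt(39)/351 - 63/74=-3.48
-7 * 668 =-4676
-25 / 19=-1.32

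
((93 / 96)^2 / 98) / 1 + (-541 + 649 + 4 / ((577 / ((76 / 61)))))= 381529980477 / 3532089344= 108.02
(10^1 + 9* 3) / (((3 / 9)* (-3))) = -37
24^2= 576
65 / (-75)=-13 / 15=-0.87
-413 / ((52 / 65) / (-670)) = 691775 / 2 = 345887.50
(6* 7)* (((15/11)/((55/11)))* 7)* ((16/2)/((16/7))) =3087/11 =280.64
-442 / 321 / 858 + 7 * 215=15942448 / 10593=1505.00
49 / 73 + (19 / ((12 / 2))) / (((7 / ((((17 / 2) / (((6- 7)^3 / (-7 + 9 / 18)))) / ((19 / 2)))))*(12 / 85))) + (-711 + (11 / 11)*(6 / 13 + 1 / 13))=-661152763 / 956592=-691.15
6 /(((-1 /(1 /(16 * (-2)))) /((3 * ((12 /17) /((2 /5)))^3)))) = 30375 /9826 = 3.09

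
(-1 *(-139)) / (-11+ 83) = 139 / 72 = 1.93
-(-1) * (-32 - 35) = -67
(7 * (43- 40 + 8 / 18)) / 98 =31 / 126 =0.25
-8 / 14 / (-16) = 1 / 28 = 0.04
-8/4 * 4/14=-4/7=-0.57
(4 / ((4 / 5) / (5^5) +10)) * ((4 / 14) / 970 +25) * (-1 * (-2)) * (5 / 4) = 1326187500 / 53048233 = 25.00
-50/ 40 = -5/ 4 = -1.25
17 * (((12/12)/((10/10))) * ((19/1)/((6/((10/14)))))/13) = 1615/546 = 2.96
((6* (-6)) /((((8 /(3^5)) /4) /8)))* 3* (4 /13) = -419904 /13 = -32300.31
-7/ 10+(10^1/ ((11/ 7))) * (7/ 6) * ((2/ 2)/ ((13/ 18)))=13699/ 1430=9.58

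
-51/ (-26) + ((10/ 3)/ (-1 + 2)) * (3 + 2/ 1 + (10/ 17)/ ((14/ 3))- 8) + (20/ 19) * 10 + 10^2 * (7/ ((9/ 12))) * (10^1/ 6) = 824542559/ 529074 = 1558.46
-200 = -200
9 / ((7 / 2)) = 18 / 7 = 2.57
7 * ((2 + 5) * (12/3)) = 196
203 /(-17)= -203 /17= -11.94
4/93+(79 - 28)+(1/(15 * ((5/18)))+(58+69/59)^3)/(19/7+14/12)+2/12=2772346423107971/51889004350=53428.40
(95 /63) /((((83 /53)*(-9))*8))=-5035 /376488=-0.01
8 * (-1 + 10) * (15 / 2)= 540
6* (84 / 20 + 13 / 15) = 152 / 5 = 30.40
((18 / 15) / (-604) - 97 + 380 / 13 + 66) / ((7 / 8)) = -19868 / 9815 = -2.02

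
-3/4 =-0.75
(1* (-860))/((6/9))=-1290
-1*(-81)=81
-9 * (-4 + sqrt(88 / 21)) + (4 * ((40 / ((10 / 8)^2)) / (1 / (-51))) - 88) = -26372 / 5 - 6 * sqrt(462) / 7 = -5292.82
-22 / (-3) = 22 / 3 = 7.33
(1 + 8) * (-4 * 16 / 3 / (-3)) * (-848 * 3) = -162816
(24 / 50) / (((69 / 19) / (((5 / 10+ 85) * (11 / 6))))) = 11913 / 575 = 20.72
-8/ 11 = -0.73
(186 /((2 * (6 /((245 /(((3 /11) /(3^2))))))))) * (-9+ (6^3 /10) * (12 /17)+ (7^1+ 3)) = 69225387 /34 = 2036040.79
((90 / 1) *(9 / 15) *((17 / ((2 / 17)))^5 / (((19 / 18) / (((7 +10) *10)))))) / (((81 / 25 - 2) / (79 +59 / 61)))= 2539020585989875442625 / 71858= 35333861031337853.02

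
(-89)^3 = -704969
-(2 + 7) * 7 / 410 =-63 / 410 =-0.15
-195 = -195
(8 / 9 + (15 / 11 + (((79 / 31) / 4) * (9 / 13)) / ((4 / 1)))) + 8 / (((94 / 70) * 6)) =100679531 / 30002544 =3.36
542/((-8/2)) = -271/2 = -135.50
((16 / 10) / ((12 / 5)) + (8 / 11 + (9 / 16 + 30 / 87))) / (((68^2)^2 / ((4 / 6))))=0.00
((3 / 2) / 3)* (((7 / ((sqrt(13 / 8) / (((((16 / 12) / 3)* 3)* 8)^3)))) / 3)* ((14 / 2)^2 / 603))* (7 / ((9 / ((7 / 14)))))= 39337984* sqrt(26) / 5714631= 35.10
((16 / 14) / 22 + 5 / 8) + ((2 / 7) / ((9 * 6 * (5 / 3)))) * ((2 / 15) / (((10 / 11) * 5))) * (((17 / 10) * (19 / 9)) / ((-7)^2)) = 15516465707 / 22920975000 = 0.68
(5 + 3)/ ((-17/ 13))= -104/ 17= -6.12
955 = 955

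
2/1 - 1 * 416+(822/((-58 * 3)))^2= -329405/841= -391.68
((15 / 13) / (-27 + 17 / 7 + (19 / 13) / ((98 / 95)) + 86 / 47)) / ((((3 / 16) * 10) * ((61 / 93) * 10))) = -1713432 / 389451145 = -0.00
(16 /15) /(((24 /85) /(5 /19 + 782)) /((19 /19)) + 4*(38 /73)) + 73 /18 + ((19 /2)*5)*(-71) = -363856504199 /108035577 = -3367.93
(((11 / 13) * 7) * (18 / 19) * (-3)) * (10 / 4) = -10395 / 247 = -42.09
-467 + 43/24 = -11165/24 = -465.21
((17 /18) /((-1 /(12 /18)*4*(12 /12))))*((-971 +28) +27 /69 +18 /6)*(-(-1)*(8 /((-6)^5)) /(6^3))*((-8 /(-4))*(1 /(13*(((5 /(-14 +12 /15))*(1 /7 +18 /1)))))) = 28288799 /1793814141600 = 0.00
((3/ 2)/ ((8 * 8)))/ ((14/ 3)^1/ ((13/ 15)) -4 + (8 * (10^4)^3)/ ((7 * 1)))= 0.00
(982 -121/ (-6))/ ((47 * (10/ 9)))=18039/ 940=19.19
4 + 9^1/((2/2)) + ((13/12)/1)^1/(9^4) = 1023529/78732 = 13.00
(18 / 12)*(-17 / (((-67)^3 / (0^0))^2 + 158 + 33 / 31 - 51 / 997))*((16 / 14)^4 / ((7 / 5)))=-5380290560 / 15662987973479451521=-0.00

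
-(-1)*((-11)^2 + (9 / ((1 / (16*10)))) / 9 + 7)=288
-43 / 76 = -0.57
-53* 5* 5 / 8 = -165.62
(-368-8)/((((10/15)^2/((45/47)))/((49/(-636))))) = 6615/106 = 62.41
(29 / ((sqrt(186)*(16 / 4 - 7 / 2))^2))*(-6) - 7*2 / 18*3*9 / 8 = -1579 / 248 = -6.37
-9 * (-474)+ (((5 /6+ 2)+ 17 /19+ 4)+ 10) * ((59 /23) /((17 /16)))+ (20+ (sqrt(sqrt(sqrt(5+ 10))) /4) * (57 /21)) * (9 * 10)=855 * 15^(1 /8) /14+ 136146854 /22287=6194.48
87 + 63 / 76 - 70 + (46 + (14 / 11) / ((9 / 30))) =170723 / 2508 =68.07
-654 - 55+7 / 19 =-13464 / 19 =-708.63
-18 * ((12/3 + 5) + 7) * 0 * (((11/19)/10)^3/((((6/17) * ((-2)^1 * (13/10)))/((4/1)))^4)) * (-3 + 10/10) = 0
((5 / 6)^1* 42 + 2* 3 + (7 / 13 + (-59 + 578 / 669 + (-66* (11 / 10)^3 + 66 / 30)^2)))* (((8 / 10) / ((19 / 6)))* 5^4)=15912552484313 / 13770250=1155574.70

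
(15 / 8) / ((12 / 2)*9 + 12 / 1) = 5 / 176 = 0.03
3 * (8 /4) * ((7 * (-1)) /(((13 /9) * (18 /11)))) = -231 /13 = -17.77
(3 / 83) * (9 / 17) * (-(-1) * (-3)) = -81 / 1411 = -0.06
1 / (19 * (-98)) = -1 / 1862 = -0.00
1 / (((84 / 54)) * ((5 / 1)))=0.13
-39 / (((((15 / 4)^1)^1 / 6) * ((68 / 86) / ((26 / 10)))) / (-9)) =784836 / 425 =1846.67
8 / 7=1.14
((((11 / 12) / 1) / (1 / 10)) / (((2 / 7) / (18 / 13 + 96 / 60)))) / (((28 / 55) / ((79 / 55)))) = 84293 / 312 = 270.17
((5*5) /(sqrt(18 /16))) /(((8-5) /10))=500*sqrt(2) /9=78.57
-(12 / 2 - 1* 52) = 46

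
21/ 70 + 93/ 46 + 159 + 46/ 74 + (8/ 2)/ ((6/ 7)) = 2126777/ 12765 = 166.61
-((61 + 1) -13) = -49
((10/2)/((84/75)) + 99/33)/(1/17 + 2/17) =3553/84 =42.30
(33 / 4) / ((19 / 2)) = 33 / 38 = 0.87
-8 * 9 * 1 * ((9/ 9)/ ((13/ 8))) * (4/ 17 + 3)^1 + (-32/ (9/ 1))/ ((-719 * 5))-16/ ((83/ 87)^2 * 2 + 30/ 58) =-1461635524048/ 9731769255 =-150.19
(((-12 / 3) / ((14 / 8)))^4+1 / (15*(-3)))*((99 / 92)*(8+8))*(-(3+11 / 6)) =-1880006722 / 828345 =-2269.59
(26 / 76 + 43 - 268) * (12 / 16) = -25611 / 152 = -168.49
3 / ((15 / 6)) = 6 / 5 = 1.20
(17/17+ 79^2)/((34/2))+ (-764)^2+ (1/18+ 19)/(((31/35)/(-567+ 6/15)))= 5424788731/9486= 571873.15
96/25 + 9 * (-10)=-2154/25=-86.16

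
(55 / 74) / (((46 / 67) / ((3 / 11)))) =0.30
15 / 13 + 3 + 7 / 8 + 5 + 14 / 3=4585 / 312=14.70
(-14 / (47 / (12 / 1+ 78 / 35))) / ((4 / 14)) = -14.83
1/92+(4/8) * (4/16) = 25/184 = 0.14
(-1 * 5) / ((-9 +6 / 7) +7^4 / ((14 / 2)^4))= 7 / 10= 0.70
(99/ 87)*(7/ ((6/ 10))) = 385/ 29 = 13.28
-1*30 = -30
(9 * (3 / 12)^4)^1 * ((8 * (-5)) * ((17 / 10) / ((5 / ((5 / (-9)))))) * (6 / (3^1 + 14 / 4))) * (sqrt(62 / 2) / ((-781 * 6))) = -17 * sqrt(31) / 324896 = -0.00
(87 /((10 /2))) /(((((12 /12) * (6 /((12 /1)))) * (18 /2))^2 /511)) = 59276 /135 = 439.08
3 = 3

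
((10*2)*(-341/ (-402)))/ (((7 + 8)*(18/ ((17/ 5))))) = 5797/ 27135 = 0.21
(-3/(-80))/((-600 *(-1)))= 1/16000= 0.00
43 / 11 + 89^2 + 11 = 87295 / 11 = 7935.91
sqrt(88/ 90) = 2 * sqrt(55)/ 15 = 0.99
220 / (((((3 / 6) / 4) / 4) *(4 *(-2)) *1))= -880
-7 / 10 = -0.70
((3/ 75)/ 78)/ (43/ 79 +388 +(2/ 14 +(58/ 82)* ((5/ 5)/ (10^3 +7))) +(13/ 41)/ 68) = 776278174/ 588380372719425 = 0.00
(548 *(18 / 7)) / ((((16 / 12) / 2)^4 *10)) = 99873 / 140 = 713.38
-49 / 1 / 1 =-49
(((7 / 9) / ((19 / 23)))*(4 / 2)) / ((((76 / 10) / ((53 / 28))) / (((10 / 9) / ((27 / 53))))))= 1615175 / 1579014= 1.02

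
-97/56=-1.73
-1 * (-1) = 1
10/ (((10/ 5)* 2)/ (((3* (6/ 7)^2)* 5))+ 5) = 675/ 362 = 1.86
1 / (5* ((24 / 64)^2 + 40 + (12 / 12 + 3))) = 64 / 14125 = 0.00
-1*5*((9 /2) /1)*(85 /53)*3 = -108.25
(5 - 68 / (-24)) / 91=0.09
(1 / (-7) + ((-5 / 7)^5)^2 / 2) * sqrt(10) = -70941589 * sqrt(10) / 564950498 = -0.40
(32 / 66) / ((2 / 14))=112 / 33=3.39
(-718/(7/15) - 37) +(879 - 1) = -4883/7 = -697.57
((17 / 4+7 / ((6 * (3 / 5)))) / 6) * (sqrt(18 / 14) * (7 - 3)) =223 * sqrt(7) / 126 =4.68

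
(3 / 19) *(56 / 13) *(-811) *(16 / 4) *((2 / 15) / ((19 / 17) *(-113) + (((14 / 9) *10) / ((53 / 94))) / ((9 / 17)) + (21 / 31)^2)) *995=2535450560215776 / 638557610795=3970.59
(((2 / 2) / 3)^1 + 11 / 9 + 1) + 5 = 68 / 9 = 7.56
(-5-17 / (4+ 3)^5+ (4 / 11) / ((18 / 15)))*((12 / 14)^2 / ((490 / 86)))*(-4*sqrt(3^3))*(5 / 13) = 16134160032*sqrt(3) / 5770565801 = 4.84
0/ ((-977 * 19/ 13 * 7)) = 0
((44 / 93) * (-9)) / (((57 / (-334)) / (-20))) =-293920 / 589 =-499.02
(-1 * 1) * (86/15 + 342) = -5216/15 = -347.73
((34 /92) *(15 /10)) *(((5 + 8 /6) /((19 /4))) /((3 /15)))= 85 /23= 3.70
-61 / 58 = -1.05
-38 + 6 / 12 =-75 / 2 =-37.50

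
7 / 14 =1 / 2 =0.50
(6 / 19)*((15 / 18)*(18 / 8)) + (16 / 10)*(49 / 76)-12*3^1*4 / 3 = -17623 / 380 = -46.38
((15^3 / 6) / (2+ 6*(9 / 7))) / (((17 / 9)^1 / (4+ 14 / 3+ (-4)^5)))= -35980875 / 1156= -31125.32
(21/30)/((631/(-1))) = -7/6310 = -0.00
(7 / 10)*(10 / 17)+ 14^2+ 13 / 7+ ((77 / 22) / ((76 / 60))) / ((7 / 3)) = 199.45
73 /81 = 0.90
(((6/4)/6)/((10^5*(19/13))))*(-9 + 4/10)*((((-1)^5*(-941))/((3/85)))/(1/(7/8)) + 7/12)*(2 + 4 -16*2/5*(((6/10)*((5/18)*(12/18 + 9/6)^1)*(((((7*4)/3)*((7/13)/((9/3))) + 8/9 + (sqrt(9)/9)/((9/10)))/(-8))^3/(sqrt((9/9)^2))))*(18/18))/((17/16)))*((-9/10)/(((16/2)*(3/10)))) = 0.79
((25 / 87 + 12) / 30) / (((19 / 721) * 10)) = 770749 / 495900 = 1.55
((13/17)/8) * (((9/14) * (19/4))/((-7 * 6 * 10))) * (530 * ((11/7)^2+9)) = -11035713/2612288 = -4.22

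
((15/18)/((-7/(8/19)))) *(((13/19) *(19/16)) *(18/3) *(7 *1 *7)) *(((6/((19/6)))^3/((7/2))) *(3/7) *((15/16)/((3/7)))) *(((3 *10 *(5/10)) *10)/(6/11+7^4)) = -4691115000/3442689857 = -1.36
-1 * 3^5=-243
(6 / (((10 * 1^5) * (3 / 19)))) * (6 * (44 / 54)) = 836 / 45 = 18.58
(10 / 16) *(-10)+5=-5 / 4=-1.25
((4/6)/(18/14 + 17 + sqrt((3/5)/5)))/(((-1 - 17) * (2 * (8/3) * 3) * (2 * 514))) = -350/2841194367 + 245 * sqrt(3)/181836439488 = -0.00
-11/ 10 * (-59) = 649/ 10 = 64.90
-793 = -793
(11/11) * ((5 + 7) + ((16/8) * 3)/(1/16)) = 108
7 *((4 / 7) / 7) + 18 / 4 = 71 / 14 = 5.07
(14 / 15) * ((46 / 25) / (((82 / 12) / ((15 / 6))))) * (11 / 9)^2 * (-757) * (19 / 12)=-280195223 / 249075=-1124.94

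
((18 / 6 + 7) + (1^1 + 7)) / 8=9 / 4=2.25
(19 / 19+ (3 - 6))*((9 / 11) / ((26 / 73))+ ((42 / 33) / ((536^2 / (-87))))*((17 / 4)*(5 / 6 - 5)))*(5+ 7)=-1135885557 / 20541664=-55.30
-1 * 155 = -155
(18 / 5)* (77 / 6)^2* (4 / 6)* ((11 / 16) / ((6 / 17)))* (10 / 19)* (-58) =-32152967 / 1368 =-23503.63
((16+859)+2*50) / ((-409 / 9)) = -8775 / 409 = -21.45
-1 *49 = -49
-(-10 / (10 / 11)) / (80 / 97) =1067 / 80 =13.34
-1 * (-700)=700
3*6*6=108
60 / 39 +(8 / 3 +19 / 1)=23.21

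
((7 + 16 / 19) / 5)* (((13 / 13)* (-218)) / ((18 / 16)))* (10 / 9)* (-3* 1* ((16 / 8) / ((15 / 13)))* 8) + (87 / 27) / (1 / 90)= 110331646 / 7695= 14338.10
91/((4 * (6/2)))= 91/12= 7.58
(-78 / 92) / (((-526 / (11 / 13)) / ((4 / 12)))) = 11 / 24196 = 0.00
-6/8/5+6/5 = 21/20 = 1.05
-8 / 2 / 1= -4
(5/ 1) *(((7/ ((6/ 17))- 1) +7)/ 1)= 775/ 6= 129.17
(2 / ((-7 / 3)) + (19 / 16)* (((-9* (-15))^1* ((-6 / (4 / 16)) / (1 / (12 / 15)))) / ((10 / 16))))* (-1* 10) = 344796 / 7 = 49256.57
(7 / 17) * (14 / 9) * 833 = 4802 / 9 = 533.56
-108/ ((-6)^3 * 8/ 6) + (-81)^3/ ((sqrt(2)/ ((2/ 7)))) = 3/ 8 - 531441 * sqrt(2)/ 7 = -107366.92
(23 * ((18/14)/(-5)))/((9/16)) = -368/35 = -10.51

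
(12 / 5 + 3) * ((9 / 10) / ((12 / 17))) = 1377 / 200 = 6.88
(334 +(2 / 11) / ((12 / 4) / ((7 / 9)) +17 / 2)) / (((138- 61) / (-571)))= -362944730 / 146531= -2476.91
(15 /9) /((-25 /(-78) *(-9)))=-26 /45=-0.58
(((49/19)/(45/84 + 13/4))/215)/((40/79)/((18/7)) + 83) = 487746/12806920265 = 0.00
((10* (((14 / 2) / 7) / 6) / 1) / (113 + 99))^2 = 25 / 404496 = 0.00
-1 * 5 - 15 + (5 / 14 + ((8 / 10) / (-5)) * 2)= -6987 / 350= -19.96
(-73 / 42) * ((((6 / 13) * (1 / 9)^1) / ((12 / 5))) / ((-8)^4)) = -365 / 40255488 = -0.00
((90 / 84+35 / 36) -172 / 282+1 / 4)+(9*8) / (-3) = -132157 / 5922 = -22.32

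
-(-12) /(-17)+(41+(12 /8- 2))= 1353 /34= 39.79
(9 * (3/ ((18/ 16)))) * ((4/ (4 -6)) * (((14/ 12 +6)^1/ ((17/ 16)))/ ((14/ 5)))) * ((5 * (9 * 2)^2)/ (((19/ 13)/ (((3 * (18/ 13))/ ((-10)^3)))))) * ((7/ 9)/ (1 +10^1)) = 668736/ 17765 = 37.64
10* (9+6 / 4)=105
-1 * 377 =-377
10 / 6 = 5 / 3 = 1.67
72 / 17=4.24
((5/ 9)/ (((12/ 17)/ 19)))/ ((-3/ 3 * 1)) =-1615/ 108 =-14.95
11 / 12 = 0.92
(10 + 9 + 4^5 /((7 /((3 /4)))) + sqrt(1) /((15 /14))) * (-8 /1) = -108904 /105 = -1037.18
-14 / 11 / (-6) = 7 / 33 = 0.21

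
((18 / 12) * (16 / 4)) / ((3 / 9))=18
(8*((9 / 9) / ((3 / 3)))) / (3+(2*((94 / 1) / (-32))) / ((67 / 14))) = 2144 / 475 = 4.51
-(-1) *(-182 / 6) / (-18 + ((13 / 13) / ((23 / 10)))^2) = 6877 / 4038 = 1.70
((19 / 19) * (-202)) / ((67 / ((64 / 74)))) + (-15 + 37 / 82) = -3487495 / 203278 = -17.16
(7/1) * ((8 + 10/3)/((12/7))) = 833/18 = 46.28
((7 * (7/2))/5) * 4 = 98/5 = 19.60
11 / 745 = 0.01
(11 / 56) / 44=1 / 224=0.00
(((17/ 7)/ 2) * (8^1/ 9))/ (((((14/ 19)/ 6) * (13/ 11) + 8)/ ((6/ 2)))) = 0.40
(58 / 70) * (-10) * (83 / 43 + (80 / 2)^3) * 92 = -14685114888 / 301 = -48787757.10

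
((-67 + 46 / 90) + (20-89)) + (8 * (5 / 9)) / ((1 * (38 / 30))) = -112843 / 855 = -131.98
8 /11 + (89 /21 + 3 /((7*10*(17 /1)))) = 195089 /39270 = 4.97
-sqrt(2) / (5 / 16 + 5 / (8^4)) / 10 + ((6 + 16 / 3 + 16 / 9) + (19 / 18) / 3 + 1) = 781 / 54 - 2048 * sqrt(2) / 6425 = 14.01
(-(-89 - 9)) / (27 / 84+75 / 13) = 35672 / 2217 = 16.09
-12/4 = -3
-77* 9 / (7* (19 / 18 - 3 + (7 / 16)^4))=58392576 / 1125271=51.89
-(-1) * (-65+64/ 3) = -131/ 3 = -43.67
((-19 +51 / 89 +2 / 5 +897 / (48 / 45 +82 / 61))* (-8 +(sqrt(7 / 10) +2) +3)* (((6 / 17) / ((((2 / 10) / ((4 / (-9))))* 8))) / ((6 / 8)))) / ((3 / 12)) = 926771848 / 1668839 - 463385924* sqrt(70) / 25032585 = 400.46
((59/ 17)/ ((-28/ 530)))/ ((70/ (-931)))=59413/ 68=873.72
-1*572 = -572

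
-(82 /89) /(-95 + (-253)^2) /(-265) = 41 /753705845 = 0.00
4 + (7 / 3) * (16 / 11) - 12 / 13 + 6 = 5350 / 429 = 12.47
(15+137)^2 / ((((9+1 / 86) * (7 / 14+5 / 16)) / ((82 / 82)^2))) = 31791104 / 10075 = 3155.44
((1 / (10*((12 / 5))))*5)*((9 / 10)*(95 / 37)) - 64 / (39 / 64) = -104.54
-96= -96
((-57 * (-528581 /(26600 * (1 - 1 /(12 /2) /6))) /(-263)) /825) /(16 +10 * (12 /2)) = -4757229 /67334575000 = -0.00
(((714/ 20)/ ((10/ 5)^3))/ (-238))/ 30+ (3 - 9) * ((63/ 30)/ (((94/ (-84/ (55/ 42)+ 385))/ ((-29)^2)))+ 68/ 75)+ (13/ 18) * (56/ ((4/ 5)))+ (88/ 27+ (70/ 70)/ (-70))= -5647264947953/ 156340800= -36121.50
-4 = -4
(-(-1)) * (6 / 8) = 3 / 4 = 0.75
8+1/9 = 73/9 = 8.11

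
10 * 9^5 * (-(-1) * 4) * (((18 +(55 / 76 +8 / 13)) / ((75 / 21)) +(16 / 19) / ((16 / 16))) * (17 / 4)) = 155141386317 / 2470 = 62810277.86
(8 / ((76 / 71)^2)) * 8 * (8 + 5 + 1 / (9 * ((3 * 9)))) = 63718240 / 87723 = 726.36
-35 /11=-3.18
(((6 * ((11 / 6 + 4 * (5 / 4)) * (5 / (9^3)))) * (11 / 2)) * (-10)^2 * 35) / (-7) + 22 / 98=-27615731 / 35721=-773.10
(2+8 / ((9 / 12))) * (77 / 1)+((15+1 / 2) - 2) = 5933 / 6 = 988.83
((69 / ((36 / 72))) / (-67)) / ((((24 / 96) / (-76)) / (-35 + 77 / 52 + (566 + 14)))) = 298037496 / 871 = 342178.53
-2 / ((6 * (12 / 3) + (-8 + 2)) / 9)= -1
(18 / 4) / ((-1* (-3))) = 3 / 2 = 1.50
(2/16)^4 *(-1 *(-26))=13/2048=0.01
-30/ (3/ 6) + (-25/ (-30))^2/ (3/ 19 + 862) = -35382485/ 589716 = -60.00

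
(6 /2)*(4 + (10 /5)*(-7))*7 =-210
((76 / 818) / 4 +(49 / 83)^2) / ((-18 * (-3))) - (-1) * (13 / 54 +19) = 5857069787 / 304300908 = 19.25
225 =225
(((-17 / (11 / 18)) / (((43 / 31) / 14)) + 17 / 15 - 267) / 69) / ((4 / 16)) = -15513536 / 489555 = -31.69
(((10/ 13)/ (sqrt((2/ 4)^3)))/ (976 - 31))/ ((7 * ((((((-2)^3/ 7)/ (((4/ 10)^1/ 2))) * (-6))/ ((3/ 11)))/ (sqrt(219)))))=sqrt(438)/ 540540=0.00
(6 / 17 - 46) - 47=-1575 / 17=-92.65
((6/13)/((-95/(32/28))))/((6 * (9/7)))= -8/11115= -0.00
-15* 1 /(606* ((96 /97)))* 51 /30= -1649 /38784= -0.04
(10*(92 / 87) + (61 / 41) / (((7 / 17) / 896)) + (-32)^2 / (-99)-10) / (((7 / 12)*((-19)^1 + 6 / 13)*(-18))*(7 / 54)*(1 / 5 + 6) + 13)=98783144200 / 5185810421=19.05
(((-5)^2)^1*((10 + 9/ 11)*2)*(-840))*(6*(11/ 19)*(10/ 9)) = -33320000/ 19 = -1753684.21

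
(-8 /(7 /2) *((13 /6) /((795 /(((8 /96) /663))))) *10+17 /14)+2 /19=25616179 /19412946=1.32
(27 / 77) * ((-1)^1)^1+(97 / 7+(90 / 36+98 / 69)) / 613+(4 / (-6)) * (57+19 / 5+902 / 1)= -2987890309 / 4652670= -642.19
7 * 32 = 224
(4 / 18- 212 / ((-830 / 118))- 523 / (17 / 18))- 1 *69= -592.40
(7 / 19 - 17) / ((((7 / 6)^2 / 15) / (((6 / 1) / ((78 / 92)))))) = -15698880 / 12103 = -1297.11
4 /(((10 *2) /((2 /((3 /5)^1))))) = 2 /3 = 0.67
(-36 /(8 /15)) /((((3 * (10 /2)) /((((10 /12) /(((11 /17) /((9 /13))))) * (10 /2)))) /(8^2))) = -183600 /143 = -1283.92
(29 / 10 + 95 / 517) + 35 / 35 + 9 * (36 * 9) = 15096833 / 5170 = 2920.08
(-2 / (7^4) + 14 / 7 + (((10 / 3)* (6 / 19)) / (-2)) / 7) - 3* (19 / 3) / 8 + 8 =2755015 / 364952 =7.55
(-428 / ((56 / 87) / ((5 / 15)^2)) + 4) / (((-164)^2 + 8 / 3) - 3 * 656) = -2935 / 1047088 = -0.00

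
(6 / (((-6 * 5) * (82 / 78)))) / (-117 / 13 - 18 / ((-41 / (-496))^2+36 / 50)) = 58114069 / 10314234495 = 0.01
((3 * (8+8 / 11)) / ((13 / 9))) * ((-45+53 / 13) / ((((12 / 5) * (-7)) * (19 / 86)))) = 371520 / 1859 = 199.85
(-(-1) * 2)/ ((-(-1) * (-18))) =-1/ 9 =-0.11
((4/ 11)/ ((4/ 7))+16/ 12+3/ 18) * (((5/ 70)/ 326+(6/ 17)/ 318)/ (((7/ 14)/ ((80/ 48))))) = 1284275/ 135701412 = 0.01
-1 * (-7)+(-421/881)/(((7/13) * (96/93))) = 1211745/197344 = 6.14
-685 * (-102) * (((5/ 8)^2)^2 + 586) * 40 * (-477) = -200041344897975/ 256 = -781411503507.71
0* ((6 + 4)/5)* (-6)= 0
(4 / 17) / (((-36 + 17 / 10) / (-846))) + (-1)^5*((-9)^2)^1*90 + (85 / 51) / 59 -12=-7530280439 / 1032087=-7296.17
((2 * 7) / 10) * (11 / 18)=77 / 90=0.86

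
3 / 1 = 3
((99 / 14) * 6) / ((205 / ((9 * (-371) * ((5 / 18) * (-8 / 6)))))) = 10494 / 41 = 255.95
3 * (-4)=-12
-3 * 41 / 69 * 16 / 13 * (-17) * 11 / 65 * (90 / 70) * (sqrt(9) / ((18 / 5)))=6.76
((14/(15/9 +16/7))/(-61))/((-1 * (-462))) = -7/55693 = -0.00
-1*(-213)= 213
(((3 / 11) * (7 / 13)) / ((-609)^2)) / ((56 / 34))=17 / 70714644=0.00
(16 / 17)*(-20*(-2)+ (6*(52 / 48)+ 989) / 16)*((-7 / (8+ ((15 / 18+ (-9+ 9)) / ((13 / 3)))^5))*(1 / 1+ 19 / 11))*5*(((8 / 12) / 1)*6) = -27204786627200 / 5925040957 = -4591.49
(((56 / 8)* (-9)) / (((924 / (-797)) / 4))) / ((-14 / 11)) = -2391 / 14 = -170.79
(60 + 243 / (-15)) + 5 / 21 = 44.04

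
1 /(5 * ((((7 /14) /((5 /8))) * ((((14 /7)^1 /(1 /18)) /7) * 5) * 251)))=7 /180720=0.00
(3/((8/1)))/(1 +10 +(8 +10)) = 3/232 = 0.01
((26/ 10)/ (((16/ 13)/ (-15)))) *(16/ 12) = -169/ 4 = -42.25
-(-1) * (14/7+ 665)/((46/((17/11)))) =493/22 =22.41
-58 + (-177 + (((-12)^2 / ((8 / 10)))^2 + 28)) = 32193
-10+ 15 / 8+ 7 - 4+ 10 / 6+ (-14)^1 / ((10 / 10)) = -419 / 24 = -17.46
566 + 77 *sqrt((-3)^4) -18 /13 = 16349 /13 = 1257.62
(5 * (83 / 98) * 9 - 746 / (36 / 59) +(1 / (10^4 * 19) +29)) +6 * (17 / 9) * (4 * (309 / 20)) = -38132733559 / 83790000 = -455.10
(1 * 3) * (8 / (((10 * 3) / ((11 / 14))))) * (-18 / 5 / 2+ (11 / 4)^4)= 779911 / 22400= 34.82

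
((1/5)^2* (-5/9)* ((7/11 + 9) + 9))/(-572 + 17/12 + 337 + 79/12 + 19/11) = 41/22302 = 0.00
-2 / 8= -1 / 4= -0.25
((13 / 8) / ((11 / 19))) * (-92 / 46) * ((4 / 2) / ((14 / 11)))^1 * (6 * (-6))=2223 / 7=317.57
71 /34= 2.09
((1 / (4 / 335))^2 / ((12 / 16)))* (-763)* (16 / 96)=-1189273.26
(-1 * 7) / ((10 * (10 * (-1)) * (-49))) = -1 / 700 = -0.00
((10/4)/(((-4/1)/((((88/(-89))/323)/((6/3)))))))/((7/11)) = 605/402458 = 0.00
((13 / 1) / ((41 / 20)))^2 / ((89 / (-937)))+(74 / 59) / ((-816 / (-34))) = -44840034067 / 105923172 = -423.33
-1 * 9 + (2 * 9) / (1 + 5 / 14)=81 / 19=4.26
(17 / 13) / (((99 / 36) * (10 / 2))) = 68 / 715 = 0.10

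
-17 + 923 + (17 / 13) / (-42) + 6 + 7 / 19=9464587 / 10374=912.34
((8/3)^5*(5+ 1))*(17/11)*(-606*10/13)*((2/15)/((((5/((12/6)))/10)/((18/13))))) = -7201619968/16731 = -430435.72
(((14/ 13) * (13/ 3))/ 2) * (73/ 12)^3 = 2723119/ 5184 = 525.29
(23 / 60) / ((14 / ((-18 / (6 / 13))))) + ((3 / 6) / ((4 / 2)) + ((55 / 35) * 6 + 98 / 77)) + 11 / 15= 98099 / 9240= 10.62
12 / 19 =0.63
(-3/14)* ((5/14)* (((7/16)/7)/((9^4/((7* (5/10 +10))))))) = -0.00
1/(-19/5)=-5/19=-0.26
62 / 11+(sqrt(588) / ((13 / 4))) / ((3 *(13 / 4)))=224 *sqrt(3) / 507+62 / 11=6.40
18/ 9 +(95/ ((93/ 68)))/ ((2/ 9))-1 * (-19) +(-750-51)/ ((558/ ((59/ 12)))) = 242933/ 744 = 326.52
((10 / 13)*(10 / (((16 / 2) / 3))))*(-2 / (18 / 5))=-125 / 78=-1.60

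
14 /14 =1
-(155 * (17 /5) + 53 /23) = -12174 /23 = -529.30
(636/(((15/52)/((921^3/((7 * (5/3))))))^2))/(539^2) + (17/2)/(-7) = 2099189182787344425241873/17794411250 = 117969015849700.81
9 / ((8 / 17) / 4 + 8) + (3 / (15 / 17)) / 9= 3077 / 2070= 1.49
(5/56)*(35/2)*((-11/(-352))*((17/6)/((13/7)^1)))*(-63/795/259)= -595/26104832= -0.00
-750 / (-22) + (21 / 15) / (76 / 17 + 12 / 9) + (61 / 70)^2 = 139966009 / 3988600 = 35.09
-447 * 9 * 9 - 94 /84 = -1520741 /42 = -36208.12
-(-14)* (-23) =-322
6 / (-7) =-6 / 7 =-0.86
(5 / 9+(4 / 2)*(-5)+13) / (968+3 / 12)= 128 / 34857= 0.00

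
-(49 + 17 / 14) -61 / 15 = -11399 / 210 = -54.28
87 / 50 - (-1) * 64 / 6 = 1861 / 150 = 12.41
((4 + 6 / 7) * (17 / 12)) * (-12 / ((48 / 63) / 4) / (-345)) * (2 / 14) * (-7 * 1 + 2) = -0.90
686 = 686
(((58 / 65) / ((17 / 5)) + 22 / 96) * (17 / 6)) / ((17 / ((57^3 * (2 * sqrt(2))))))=107309055 * sqrt(2) / 3536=42917.96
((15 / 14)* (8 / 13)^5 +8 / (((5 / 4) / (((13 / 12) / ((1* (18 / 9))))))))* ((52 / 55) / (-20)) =-138837052 / 824698875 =-0.17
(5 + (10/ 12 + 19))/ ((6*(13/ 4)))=149/ 117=1.27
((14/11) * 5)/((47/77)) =490/47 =10.43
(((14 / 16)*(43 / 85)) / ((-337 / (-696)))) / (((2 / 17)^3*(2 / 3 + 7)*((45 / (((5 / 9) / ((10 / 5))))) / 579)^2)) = 93967344569 / 100452960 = 935.44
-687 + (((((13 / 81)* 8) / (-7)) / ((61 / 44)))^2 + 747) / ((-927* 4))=-687.20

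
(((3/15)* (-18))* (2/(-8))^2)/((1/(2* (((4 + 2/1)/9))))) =-0.30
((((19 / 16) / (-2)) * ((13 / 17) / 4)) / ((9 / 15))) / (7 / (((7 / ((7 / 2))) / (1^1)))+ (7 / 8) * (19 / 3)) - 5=-296355 / 59024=-5.02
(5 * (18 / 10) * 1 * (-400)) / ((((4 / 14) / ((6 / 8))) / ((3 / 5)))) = -5670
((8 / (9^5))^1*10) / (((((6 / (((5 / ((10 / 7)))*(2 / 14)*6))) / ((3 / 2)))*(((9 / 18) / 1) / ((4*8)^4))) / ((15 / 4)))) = 52428800 / 6561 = 7990.98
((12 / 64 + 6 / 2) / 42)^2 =289 / 50176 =0.01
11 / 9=1.22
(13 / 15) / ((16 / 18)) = 39 / 40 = 0.98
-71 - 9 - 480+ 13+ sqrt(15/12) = -547+ sqrt(5)/2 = -545.88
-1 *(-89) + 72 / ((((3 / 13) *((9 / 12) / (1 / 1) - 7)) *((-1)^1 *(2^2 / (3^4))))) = 27497 / 25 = 1099.88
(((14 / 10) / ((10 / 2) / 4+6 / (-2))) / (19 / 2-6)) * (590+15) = -968 / 7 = -138.29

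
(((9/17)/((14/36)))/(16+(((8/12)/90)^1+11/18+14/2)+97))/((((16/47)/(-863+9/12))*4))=-1772596305/248030272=-7.15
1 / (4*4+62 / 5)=5 / 142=0.04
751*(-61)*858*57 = -2240432766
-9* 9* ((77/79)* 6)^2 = -17288964/6241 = -2770.22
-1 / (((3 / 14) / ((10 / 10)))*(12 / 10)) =-35 / 9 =-3.89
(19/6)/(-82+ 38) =-19/264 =-0.07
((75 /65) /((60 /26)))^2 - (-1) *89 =357 /4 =89.25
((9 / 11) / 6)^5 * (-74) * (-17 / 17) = 8991 / 2576816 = 0.00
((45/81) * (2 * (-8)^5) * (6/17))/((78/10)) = -3276800/1989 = -1647.46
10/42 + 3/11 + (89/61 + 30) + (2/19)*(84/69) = 32.10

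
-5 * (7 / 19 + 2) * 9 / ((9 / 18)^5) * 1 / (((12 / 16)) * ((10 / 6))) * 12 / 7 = -622080 / 133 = -4677.29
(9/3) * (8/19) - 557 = -10559/19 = -555.74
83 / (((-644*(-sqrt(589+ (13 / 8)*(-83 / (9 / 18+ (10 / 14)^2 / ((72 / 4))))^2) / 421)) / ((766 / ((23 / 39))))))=349.37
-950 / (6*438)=-475 / 1314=-0.36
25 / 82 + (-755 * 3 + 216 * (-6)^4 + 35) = 22771917 / 82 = 277706.30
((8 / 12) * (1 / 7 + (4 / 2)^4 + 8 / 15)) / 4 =1751 / 630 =2.78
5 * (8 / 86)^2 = 80 / 1849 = 0.04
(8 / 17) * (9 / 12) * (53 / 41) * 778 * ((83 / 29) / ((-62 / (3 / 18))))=-1711211 / 626603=-2.73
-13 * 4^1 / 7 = -52 / 7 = -7.43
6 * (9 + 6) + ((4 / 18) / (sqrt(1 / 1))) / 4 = 1621 / 18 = 90.06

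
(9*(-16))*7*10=-10080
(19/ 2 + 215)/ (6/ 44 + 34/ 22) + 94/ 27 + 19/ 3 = 143158/ 999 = 143.30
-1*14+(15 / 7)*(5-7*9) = -138.29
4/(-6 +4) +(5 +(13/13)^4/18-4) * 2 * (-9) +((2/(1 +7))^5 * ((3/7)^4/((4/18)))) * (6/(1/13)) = -51602673/2458624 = -20.99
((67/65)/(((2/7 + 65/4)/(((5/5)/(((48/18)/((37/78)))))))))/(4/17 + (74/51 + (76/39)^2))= 2655009/1313012440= 0.00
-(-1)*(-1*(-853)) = 853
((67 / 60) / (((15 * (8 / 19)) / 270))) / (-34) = -3819 / 2720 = -1.40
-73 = -73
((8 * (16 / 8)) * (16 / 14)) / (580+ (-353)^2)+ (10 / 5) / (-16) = -875299 / 7010584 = -0.12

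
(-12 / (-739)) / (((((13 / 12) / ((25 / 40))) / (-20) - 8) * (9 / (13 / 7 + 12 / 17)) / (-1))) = 61000 / 106672433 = 0.00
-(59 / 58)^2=-3481 / 3364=-1.03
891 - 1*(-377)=1268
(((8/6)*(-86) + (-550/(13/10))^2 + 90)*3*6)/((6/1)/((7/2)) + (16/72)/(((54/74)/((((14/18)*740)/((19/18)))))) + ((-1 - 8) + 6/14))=4398817602879/217370504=20236.50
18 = 18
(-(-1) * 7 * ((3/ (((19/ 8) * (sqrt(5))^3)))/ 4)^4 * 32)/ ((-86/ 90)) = -2612736/ 17511884375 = -0.00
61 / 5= 12.20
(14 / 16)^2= 0.77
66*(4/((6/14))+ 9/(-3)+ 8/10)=2354/5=470.80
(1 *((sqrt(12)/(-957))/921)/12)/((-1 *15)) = sqrt(3)/79325730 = 0.00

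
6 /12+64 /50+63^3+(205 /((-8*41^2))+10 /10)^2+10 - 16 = 672517669313 /2689600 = 250043.75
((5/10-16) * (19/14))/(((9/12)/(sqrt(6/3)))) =-589 * sqrt(2)/21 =-39.67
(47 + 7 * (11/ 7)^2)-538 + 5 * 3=-3211/ 7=-458.71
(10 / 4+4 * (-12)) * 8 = -364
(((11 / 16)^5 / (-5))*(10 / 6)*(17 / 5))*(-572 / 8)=391514981 / 31457280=12.45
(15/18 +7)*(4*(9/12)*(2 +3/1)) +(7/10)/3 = 1766/15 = 117.73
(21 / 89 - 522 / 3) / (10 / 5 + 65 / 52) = -61860 / 1157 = -53.47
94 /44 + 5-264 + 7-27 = -6091 /22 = -276.86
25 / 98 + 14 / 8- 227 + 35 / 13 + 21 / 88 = -12448017 / 56056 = -222.06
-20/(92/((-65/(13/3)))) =75/23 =3.26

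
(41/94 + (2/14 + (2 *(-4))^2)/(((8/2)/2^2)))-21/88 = 1862783/28952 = 64.34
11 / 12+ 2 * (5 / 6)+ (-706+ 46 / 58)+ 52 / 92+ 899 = 1576321 / 8004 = 196.94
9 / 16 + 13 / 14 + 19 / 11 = 3965 / 1232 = 3.22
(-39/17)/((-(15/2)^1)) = 26/85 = 0.31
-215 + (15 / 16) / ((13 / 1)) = -44705 / 208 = -214.93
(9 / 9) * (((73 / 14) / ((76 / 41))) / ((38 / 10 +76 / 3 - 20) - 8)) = 44895 / 18088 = 2.48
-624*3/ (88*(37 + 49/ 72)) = -16848/ 29843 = -0.56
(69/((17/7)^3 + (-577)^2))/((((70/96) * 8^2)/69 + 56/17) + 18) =9253797/981024975760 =0.00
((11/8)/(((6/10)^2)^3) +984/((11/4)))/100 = 24845377/6415200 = 3.87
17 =17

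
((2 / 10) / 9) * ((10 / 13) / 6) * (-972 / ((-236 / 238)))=2142 / 767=2.79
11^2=121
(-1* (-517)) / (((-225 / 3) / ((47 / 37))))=-8.76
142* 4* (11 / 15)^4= 8316088 / 50625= 164.27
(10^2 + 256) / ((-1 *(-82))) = 178 / 41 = 4.34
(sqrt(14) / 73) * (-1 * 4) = -4 * sqrt(14) / 73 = -0.21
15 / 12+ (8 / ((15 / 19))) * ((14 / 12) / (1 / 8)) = 17249 / 180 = 95.83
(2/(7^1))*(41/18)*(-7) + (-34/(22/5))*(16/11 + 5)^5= -86571.99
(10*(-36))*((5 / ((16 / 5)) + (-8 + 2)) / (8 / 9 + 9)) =28755 / 178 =161.54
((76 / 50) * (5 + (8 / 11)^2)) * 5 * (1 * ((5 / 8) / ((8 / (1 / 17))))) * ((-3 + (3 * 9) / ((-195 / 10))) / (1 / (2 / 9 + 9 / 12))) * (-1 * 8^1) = 2817605 / 427856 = 6.59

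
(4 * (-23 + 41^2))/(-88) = -75.36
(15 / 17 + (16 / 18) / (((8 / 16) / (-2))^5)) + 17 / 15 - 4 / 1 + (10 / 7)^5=-906.26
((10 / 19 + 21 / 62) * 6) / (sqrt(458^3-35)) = 1019 * sqrt(10674653) / 6287370617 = 0.00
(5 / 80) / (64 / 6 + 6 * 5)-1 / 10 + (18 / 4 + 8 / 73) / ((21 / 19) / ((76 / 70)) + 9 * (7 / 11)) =22325267717 / 38168266080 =0.58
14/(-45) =-14/45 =-0.31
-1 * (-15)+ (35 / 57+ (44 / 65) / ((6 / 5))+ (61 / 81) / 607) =196486399 / 12144249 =16.18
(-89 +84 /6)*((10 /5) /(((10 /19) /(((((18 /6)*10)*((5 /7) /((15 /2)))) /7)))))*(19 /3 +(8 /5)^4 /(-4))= -669028 /1225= -546.15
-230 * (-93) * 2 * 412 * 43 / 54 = 126315080 / 9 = 14035008.89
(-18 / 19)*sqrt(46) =-18*sqrt(46) / 19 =-6.43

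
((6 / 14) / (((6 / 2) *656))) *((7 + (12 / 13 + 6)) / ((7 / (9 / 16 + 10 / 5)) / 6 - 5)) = -543 / 813904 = -0.00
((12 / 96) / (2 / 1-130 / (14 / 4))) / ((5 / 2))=-7 / 4920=-0.00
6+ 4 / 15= 94 / 15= 6.27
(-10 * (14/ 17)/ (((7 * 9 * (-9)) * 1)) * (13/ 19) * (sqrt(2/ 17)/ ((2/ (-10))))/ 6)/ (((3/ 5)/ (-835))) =2713750 * sqrt(34)/ 4002939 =3.95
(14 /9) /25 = 14 /225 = 0.06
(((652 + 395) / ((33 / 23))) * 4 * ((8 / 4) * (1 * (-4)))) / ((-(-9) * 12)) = -64216 / 297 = -216.22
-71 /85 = -0.84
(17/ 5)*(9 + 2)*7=1309/ 5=261.80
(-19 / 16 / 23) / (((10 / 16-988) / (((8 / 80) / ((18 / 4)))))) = 19 / 16350930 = 0.00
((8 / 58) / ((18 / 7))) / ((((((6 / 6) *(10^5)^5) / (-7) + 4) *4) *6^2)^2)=343 / 270604799999999999999998484613120000000000000002121541632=0.00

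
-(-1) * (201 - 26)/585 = 0.30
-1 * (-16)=16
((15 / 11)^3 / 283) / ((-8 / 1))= -3375 / 3013384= -0.00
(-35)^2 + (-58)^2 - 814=3775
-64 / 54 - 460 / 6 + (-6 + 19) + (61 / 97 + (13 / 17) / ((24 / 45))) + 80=6130225 / 356184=17.21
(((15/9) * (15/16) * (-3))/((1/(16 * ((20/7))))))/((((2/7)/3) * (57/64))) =-48000/19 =-2526.32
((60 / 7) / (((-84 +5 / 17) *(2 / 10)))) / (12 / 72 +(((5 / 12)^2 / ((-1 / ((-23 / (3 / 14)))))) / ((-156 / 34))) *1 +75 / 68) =1460721600 / 7964706029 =0.18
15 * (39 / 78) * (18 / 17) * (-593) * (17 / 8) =-80055 / 8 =-10006.88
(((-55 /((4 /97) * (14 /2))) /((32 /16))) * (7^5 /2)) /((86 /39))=-499564065 /1376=-363055.28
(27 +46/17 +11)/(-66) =-346/561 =-0.62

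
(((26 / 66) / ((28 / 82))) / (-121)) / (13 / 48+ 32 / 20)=-21320 / 4183333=-0.01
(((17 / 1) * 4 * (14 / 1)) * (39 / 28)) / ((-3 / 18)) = -7956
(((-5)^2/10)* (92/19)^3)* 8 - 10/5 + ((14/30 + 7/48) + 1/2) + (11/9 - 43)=11002405579/4938480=2227.89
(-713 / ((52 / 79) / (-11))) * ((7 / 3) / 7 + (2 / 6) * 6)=27802.43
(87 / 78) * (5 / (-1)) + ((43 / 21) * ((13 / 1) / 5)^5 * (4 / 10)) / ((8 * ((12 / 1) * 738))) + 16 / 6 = -2.91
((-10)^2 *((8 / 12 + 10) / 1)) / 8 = 400 / 3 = 133.33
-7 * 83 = -581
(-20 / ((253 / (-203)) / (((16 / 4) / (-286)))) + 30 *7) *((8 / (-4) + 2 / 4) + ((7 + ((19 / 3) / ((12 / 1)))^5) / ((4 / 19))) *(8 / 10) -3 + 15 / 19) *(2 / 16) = 100467560720022097 / 166258039394304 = 604.29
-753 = -753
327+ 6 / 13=4257 / 13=327.46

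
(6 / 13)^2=36 / 169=0.21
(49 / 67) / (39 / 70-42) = -3430 / 194367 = -0.02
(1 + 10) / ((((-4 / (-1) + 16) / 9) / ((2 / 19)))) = 99 / 190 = 0.52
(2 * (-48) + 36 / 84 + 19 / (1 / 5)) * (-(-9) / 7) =-36 / 49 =-0.73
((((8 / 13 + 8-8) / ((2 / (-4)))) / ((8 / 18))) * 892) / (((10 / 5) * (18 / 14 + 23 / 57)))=-3203172 / 4381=-731.15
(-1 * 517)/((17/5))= -2585/17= -152.06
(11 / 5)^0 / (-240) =-1 / 240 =-0.00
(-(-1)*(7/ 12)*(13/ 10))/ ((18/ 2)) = 91/ 1080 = 0.08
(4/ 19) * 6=24/ 19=1.26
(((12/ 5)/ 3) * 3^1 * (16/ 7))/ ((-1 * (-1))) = 192/ 35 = 5.49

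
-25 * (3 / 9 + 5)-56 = -568 / 3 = -189.33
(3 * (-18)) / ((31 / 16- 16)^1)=96 / 25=3.84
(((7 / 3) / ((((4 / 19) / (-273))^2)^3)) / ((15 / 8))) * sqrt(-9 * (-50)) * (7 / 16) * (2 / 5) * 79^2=1985301614892974669611893027 * sqrt(2) / 20480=137091819784318953085067.10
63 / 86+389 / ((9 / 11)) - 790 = -242899 / 774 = -313.82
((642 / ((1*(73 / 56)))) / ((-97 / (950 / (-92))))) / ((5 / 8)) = 13661760 / 162863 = 83.88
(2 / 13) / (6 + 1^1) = 2 / 91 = 0.02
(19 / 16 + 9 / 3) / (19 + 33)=67 / 832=0.08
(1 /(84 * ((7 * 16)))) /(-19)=-1 /178752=-0.00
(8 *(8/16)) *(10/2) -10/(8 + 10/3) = 19.12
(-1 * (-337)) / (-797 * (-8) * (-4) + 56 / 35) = -1685 / 127512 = -0.01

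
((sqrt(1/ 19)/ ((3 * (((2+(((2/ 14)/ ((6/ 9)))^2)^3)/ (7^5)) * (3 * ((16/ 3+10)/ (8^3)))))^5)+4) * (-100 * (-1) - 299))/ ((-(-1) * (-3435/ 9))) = 2388/ 1145+7101416316663469238709937911854561775911686054361541869933646806253568 * sqrt(19)/ 8785762362927022779255821256757200485951825334165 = 3523240761776567260882.02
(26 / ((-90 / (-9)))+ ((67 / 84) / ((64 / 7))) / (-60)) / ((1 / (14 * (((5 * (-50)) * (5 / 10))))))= -20954675 / 4608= -4547.46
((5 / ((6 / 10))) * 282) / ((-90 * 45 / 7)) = -329 / 81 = -4.06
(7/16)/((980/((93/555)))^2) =961/75130720000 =0.00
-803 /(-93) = 803 /93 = 8.63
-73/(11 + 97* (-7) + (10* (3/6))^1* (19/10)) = 146/1317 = 0.11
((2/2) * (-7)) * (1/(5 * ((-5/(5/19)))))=7/95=0.07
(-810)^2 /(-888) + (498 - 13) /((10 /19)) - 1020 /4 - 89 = -5970 /37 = -161.35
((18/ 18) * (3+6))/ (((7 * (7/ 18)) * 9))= 18/ 49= 0.37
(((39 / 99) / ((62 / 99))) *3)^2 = 13689 / 3844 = 3.56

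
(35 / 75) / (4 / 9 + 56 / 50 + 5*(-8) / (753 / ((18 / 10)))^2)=6615105 / 22173112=0.30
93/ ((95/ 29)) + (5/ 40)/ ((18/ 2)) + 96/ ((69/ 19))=8627137/ 157320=54.84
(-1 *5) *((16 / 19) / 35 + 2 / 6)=-713 / 399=-1.79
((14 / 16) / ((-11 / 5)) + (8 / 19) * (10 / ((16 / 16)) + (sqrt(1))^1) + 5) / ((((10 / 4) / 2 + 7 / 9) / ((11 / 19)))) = 138951 / 52706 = 2.64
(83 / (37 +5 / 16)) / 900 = 332 / 134325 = 0.00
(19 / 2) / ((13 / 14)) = 10.23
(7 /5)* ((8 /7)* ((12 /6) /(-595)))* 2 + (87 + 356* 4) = 4495193 /2975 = 1510.99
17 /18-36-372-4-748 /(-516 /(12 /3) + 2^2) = -911411 /2250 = -405.07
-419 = -419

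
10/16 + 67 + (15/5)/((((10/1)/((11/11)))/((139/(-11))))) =28087/440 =63.83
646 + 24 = 670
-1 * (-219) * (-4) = -876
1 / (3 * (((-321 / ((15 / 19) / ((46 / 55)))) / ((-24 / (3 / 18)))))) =0.14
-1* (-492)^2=-242064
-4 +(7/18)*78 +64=271/3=90.33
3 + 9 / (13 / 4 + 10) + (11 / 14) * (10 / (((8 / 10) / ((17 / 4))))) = 269615 / 5936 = 45.42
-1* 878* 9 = -7902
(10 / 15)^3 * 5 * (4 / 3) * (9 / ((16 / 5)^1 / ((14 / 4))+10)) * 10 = 16.29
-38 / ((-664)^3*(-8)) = -0.00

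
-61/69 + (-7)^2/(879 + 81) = -6131/7360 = -0.83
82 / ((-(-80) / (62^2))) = 39401 / 10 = 3940.10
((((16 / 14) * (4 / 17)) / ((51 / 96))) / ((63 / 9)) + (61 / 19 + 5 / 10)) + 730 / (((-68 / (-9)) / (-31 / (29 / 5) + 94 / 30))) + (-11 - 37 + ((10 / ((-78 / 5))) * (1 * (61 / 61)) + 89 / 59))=-9229060831373 / 35908076022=-257.02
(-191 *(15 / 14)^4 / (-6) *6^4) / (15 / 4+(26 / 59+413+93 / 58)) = 297797411250 / 2293937009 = 129.82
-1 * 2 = -2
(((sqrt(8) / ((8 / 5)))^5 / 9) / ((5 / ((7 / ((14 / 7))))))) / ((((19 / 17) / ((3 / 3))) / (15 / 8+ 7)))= 5280625 * sqrt(2) / 700416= 10.66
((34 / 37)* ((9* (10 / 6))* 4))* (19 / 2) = 19380 / 37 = 523.78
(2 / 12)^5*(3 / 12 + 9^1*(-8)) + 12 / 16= 23041 / 31104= 0.74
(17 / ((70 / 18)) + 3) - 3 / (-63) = 779 / 105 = 7.42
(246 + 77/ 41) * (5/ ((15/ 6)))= 20326/ 41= 495.76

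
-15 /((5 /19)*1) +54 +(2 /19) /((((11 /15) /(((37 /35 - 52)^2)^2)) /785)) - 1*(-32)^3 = 9520834715762707 /12545225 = 758921001.08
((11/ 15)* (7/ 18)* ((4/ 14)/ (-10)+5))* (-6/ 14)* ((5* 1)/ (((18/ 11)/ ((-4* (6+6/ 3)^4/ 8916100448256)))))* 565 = 396517/ 205705930752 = 0.00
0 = 0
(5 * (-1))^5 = -3125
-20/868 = -5/217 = -0.02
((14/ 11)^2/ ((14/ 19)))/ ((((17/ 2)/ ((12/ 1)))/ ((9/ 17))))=57456/ 34969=1.64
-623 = -623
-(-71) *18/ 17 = 1278/ 17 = 75.18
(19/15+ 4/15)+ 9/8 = 319/120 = 2.66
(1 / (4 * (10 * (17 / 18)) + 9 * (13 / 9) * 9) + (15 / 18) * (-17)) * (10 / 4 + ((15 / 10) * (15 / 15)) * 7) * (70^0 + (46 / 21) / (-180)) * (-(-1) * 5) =-2872497121 / 3159324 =-909.21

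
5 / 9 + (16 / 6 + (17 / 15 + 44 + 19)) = 3031 / 45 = 67.36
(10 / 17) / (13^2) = 10 / 2873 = 0.00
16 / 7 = 2.29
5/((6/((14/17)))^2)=0.09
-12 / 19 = -0.63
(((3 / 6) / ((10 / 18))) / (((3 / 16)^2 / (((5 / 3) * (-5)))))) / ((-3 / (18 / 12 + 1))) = 177.78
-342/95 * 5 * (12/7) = -30.86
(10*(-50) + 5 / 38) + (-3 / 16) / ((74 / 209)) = -11256953 / 22496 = -500.40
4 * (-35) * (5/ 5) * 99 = -13860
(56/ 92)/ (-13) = -14/ 299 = -0.05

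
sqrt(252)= 6*sqrt(7)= 15.87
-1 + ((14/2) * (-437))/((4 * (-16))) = 2995/64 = 46.80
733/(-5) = -733/5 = -146.60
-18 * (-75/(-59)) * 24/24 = -1350/59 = -22.88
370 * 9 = 3330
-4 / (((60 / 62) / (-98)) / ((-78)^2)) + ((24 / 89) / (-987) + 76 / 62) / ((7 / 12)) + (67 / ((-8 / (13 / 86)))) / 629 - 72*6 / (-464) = 982582375189409079473 / 398705956932080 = 2464428.63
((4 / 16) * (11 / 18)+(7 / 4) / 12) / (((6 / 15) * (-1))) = -0.75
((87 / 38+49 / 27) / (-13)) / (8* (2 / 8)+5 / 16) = -33688 / 246753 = -0.14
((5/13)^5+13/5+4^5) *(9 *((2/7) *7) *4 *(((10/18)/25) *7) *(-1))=-106728305264/9282325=-11498.01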